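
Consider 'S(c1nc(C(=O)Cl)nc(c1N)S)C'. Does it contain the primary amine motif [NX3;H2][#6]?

Yes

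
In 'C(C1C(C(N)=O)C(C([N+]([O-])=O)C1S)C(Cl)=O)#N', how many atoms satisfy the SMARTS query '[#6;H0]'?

3

The query [#6;H0] means: any carbon with no attached hydrogen.
Check the 17 heavy atoms by environment: 5× C (H1) → no; 3× C (H0) → match; 1× N (H0) → no; 3× O (H0) → no; 1× N (H2) → no; 1× Cl (H0) → no; 1× N (charge +1, H0) → no; 1× O (charge -1, H0) → no; 1× S (H1) → no.
That gives 3 matching atoms.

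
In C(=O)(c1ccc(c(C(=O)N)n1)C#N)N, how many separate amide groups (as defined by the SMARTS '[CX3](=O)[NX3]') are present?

2

[CX3](=O)[NX3] is the SMARTS for an amide: a carbonyl carbon bonded to a trivalent nitrogen.
The molecule carries 2 separate instances of a primary amide (-C(=O)NH2) meeting every constraint; each maps to a distinct set of atoms, giving 2 matches.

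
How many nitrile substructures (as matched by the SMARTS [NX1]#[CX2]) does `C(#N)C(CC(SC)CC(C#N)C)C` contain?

[NX1]#[CX2] is the SMARTS for a nitrile: a nitrogen triple-bonded to a two-connected carbon.
The molecule carries 2 separate instances of a nitrile (-C#N) meeting every constraint; each maps to a distinct set of atoms, giving 2 matches.

2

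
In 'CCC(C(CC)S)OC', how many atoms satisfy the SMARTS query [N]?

0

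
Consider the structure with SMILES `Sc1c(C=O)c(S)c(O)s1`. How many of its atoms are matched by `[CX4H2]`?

0

The query [CX4H2] means: sp3 carbon (X4) with exactly two hydrogens.
Check the 10 heavy atoms by environment: 1× s (aromatic, H0, X2) → no; 4× c (aromatic, H0, X3) → no; 2× S (H1, X2) → no; 1× O (H1, X2) → no; 1× C (H1, X3) → no; 1× O (H0, X1) → no.
No environment satisfies the query, so 0 matching atoms.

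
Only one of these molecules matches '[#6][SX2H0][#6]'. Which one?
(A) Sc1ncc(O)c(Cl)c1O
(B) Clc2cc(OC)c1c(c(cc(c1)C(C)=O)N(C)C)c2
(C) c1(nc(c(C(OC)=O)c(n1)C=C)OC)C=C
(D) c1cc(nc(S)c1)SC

D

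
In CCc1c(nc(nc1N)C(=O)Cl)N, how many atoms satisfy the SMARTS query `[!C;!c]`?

6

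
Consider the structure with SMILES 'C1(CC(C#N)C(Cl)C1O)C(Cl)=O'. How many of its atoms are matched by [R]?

The query [R] means: R matches any atom that is part of a ring.
Check the 12 heavy atoms by environment: 5× C (in 5-ring) → match; 2× Cl (acyclic) → no; 2× O (acyclic) → no; 2× C (acyclic) → no; 1× N (acyclic) → no.
That gives 5 matching atoms.

5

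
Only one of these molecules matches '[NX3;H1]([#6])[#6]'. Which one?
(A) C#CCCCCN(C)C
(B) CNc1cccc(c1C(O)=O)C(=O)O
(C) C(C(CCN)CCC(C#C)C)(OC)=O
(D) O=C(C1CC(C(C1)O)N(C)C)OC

B

[NX3;H1]([#6])[#6] describes a trivalent nitrogen with one H, bonded to two carbons (a secondary amine).
(A) has a dimethylamino group (-N(CH3)2) but the nitrogen has H0, not H1.
(B) contains an N-methylamino group (-NHCH3), which satisfies every atom and bond constraint.
(C) has a primary amino group (-NH2) but the nitrogen has H2 and only one carbon neighbour.
(D) has a dimethylamino group (-N(CH3)2) but the nitrogen has H0, not H1.
So the answer is (B).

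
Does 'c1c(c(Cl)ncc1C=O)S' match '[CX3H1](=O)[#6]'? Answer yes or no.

The pattern [CX3H1](=O)[#6] describes an sp2 carbon with one H, double-bonded to O and single-bonded to carbon — an aldehyde.
The molecule carries an aldehyde (-CHO), whose atoms satisfy every constraint of the query, so the pattern matches.

Yes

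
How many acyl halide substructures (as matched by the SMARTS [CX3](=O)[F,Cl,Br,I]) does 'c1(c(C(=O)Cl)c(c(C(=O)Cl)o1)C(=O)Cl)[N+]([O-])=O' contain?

[CX3](=O)[F,Cl,Br,I] is the SMARTS for an acyl halide: a carbonyl carbon bonded to a halogen.
The molecule carries 3 separate instances of an acyl chloride (-C(=O)Cl) meeting every constraint; each maps to a distinct set of atoms, giving 3 matches.

3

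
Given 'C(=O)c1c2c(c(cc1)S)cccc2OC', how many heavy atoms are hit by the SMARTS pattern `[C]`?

The query [C] means: uppercase C matches aliphatic (non-aromatic) carbon only.
Check the 15 heavy atoms by environment: 10× c (aromatic) → no; 1× S → no; 2× O → no; 2× C → match.
That gives 2 matching atoms.

2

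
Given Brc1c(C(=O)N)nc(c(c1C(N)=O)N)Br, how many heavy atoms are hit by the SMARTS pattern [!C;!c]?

Check the 15 heavy atoms by environment: 1× n (aromatic) → match; 5× c (aromatic) → no; 2× C → no; 2× O → match; 3× N → match; 2× Br → match.
Summing the matching environments: 1 + 2 + 3 + 2 = 8 matching atoms.

8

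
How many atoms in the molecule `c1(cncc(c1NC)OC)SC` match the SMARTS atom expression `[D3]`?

3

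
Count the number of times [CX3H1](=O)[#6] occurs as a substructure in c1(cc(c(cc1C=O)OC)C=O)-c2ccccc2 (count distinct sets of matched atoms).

2

[CX3H1](=O)[#6] is the SMARTS for an aldehyde: an sp2 carbon with one H, double-bonded to O and single-bonded to carbon.
The molecule carries 2 separate instances of an aldehyde (-CHO) meeting every constraint; each maps to a distinct set of atoms, giving 2 matches.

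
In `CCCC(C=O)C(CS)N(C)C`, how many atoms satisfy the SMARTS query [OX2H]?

0

The query [OX2H] means: aliphatic oxygen with two connections, one of which is H — an -OH oxygen.
Check the 12 heavy atoms by environment: 3× C (H2, X4) → no; 2× C (H1, X4) → no; 1× S (H1, X2) → no; 1× C (H1, X3) → no; 1× O (H0, X1) → no; 3× C (H3, X4) → no; 1× N (H0, X3) → no.
No environment satisfies the query, so 0 matching atoms.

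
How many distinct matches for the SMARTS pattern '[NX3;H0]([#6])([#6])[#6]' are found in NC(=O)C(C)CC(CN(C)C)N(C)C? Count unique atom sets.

2

[NX3;H0]([#6])([#6])[#6] is the SMARTS for a tertiary amine: a trivalent nitrogen with no H, bonded to three carbons.
The molecule carries 2 separate instances of a dimethylamino group (-N(CH3)2) meeting every constraint; each maps to a distinct set of atoms, giving 2 matches.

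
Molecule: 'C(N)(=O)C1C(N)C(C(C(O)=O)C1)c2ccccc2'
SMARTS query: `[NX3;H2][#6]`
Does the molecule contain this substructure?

The pattern [NX3;H2][#6] describes a trivalent nitrogen with two H attached to carbon — a primary amine.
The molecule carries a primary amino group (-NH2), whose atoms satisfy every constraint of the query, so the pattern matches.

Yes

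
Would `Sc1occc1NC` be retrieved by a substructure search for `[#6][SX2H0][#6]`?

The pattern [#6][SX2H0][#6] describes an aliphatic sulfur bridging two carbons with no H on the sulfur — a thioether.
The closest candidate here is a thiol (-SH), but the sulfur has H1, not H0 bridging two carbons. No other fragment satisfies the full query, so there is no match.

No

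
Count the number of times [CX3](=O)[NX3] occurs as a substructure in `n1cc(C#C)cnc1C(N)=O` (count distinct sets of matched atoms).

1

[CX3](=O)[NX3] is the SMARTS for an amide: a carbonyl carbon bonded to a trivalent nitrogen.
Exactly one fragment in the molecule meets all constraints, giving 1 match.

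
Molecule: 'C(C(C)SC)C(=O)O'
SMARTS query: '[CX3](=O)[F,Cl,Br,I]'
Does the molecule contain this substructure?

The pattern [CX3](=O)[F,Cl,Br,I] describes a carbonyl carbon bonded to a halogen — an acyl halide.
The closest candidate here is a carboxylic acid group (-C(=O)OH), but the carbonyl is bonded to -OH, not to a halogen. No other fragment satisfies the full query, so there is no match.

No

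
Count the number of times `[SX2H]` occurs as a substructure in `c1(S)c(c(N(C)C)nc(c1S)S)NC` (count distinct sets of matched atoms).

3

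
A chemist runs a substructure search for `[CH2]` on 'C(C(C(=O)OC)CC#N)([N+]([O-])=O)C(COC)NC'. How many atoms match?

2

The query [CH2] means: aliphatic carbon with exactly two hydrogens.
Check the 18 heavy atoms by environment: 2× C (H2) → match; 3× C (H1) → no; 2× C (H0) → no; 1× N (H0) → no; 4× O (H0) → no; 3× C (H3) → no; 1× N (H1) → no; 1× N (charge +1, H0) → no; 1× O (charge -1, H0) → no.
That gives 2 matching atoms.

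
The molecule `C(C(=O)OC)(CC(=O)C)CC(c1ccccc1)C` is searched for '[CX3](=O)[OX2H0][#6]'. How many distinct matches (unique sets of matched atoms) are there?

[CX3](=O)[OX2H0][#6] is the SMARTS for an ester: a carbonyl carbon bonded to an oxygen that is itself bonded to carbon (no H on that O).
Exactly one fragment in the molecule meets all constraints, giving 1 match.

1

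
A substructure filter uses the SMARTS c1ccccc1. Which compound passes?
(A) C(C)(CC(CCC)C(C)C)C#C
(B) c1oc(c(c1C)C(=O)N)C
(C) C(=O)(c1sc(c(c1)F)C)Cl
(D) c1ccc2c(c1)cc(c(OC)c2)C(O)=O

D

c1ccccc1 describes six aromatic carbons in a ring (a benzene ring).
(A) has a methyl group (-CH3) but no six-membered all-carbon aromatic ring is present.
(B) has a methyl group (-CH3) but no six-membered all-carbon aromatic ring is present.
(C) has a methyl group (-CH3) but no six-membered all-carbon aromatic ring is present.
(D) contains the required atom environment, so the pattern matches.
So the answer is (D).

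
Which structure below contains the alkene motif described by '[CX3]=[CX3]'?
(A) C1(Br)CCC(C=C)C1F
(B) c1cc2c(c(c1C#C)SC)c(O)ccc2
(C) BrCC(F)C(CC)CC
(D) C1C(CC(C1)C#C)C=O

A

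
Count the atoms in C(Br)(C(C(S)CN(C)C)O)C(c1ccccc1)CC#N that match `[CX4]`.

The query [CX4] means: C with X4: aliphatic carbon with exactly 4 total connections (bonds + H).
Check the 20 heavy atoms by environment: 8× C (X4) → match; 1× C (X2) → no; 1× N (X1) → no; 6× c (aromatic, X3) → no; 1× Br (X1) → no; 1× O (X2) → no; 1× S (X2) → no; 1× N (X3) → no.
That gives 8 matching atoms.

8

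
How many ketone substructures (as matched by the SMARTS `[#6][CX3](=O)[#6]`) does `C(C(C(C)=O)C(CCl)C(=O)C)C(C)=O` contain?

3

[#6][CX3](=O)[#6] is the SMARTS for a ketone: a carbonyl carbon (no H) flanked by two carbons.
The molecule carries 3 separate instances of an acetyl/ketone group (-C(=O)CH3) meeting every constraint; each maps to a distinct set of atoms, giving 3 matches.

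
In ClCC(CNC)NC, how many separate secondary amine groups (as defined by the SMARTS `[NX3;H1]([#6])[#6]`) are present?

[NX3;H1]([#6])[#6] is the SMARTS for a secondary amine: a trivalent nitrogen with one H, bonded to two carbons.
The molecule carries 2 separate instances of an N-methylamino group (-NHCH3) meeting every constraint; each maps to a distinct set of atoms, giving 2 matches.

2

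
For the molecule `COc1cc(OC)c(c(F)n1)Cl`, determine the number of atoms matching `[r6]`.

6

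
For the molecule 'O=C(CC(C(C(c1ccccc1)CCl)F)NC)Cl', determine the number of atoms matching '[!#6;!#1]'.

5

The query [!#6;!#1] means: not carbon and not hydrogen — any heteroatom.
Check the 18 heavy atoms by environment: 7× C → no; 1× F → match; 2× Cl → match; 1× N → match; 1× O → match; 6× c (aromatic) → no.
Summing the matching environments: 1 + 2 + 1 + 1 = 5 matching atoms.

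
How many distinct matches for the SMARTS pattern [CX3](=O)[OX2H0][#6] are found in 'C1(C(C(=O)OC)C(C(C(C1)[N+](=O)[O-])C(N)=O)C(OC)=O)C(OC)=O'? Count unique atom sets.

3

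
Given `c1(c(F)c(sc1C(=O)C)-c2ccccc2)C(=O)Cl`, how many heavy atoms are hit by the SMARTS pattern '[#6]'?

13

The query [#6] means: #6 matches any atom with atomic number 6 (carbon, aromatic or aliphatic).
Check the 18 heavy atoms by environment: 1× s (aromatic) → no; 10× c (aromatic) → match; 1× F → no; 3× C → match; 2× O → no; 1× Cl → no.
Summing the matching environments: 10 + 3 = 13 matching atoms.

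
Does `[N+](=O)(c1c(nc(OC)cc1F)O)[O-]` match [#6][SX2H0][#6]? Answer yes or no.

No

The pattern [#6][SX2H0][#6] describes an aliphatic sulfur bridging two carbons with no H on the sulfur — a thioether.
The closest candidate here is a methoxy ether (-OCH3), but the bridging atom is O, not S. No other fragment satisfies the full query, so there is no match.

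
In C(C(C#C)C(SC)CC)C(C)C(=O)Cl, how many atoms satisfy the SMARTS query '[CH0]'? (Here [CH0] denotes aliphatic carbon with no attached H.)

2

Check the 14 heavy atoms by environment: 3× C (H3) → no; 4× C (H1) → no; 2× C (H2) → no; 2× C (H0) → match; 1× O (H0) → no; 1× Cl (H0) → no; 1× S (H0) → no.
That gives 2 matching atoms.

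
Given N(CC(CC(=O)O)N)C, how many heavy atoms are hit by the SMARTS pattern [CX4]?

4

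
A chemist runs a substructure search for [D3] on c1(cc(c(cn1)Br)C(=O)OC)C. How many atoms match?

4

The query [D3] means: atom with exactly three heavy-atom neighbours.
Check the 12 heavy atoms by environment: 1× n (aromatic, D2) → no; 3× c (aromatic, D3) → match; 2× c (aromatic, D2) → no; 1× Br (D1) → no; 2× C (D1) → no; 1× C (D3) → match; 1× O (D1) → no; 1× O (D2) → no.
Summing the matching environments: 3 + 1 = 4 matching atoms.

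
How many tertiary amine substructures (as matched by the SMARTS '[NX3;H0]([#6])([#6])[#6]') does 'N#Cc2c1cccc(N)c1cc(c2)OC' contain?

0

[NX3;H0]([#6])([#6])[#6] is the SMARTS for a tertiary amine: a trivalent nitrogen with no H, bonded to three carbons.
The molecule has a primary amino group (-NH2), but the nitrogen has H2, not H0 with three carbons; nothing else fits, so there are 0 matches.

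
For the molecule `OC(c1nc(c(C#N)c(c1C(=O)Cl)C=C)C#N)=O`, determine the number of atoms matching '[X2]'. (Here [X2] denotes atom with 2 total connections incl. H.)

Check the 18 heavy atoms by environment: 1× n (aromatic, X2) → match; 5× c (aromatic, X3) → no; 4× C (X3) → no; 2× O (X1) → no; 1× Cl (X1) → no; 1× O (X2) → match; 2× C (X2) → match; 2× N (X1) → no.
Summing the matching environments: 1 + 1 + 2 = 4 matching atoms.

4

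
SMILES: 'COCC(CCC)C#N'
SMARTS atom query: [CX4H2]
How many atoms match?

The query [CX4H2] means: sp3 carbon (X4) with exactly two hydrogens.
Check the 9 heavy atoms by environment: 3× C (H2, X4) → match; 1× C (H1, X4) → no; 1× C (H0, X2) → no; 1× N (H0, X1) → no; 1× O (H0, X2) → no; 2× C (H3, X4) → no.
That gives 3 matching atoms.

3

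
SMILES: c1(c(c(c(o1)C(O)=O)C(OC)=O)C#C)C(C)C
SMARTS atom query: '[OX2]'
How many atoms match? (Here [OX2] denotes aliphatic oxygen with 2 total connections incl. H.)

2

The query [OX2] means: aliphatic oxygen with two total connections — ether, hydroxyl, or ester single-bond O.
Check the 17 heavy atoms by environment: 1× o (aromatic, X2) → no; 4× c (aromatic, X3) → no; 4× C (X4) → no; 2× C (X3) → no; 2× O (X1) → no; 2× O (X2) → match; 2× C (X2) → no.
That gives 2 matching atoms.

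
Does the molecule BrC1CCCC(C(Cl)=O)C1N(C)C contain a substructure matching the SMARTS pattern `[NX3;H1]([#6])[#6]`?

No

The pattern [NX3;H1]([#6])[#6] describes a trivalent nitrogen with one H, bonded to two carbons — a secondary amine.
The closest candidate here is a dimethylamino group (-N(CH3)2), but the nitrogen has H0, not H1. No other fragment satisfies the full query, so there is no match.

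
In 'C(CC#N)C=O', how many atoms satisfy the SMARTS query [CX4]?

Check the 6 heavy atoms by environment: 2× C (X4) → match; 1× C (X2) → no; 1× N (X1) → no; 1× C (X3) → no; 1× O (X1) → no.
That gives 2 matching atoms.

2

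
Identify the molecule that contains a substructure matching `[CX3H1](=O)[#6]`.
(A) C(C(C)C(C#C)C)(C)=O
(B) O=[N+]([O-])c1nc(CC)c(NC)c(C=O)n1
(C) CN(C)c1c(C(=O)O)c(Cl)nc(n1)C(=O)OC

[CX3H1](=O)[#6] describes an sp2 carbon with one H, double-bonded to O and single-bonded to carbon (an aldehyde).
(A) has an acetyl/ketone group (-C(=O)CH3) but the carbonyl carbon has H0 (two carbon neighbours), not H1.
(B) contains an aldehyde (-CHO), which satisfies every atom and bond constraint.
(C) has a carboxylic acid group (-C(=O)OH) but the carbonyl carbon has H0 and is bonded to O, not H1.
So the answer is (B).

B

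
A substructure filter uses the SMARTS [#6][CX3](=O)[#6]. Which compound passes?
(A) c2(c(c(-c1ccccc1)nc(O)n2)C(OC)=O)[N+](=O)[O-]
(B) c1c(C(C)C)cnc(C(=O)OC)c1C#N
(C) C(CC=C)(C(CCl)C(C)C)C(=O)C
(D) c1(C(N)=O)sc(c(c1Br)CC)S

C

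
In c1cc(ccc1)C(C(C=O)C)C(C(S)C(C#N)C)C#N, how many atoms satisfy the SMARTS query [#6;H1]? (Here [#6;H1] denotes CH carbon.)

Check the 20 heavy atoms by environment: 2× C (H3) → no; 6× C (H1) → match; 2× C (H0) → no; 2× N (H0) → no; 1× O (H0) → no; 1× c (aromatic, H0) → no; 5× c (aromatic, H1) → match; 1× S (H1) → no.
Summing the matching environments: 6 + 5 = 11 matching atoms.

11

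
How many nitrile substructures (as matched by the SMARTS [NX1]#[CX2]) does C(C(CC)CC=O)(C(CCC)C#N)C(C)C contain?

[NX1]#[CX2] is the SMARTS for a nitrile: a nitrogen triple-bonded to a two-connected carbon.
Exactly one fragment in the molecule meets all constraints, giving 1 match.

1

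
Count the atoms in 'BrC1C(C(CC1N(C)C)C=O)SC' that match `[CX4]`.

8

The query [CX4] means: C with X4: aliphatic carbon with exactly 4 total connections (bonds + H).
Check the 13 heavy atoms by environment: 8× C (X4) → match; 1× Br (X1) → no; 1× C (X3) → no; 1× O (X1) → no; 1× S (X2) → no; 1× N (X3) → no.
That gives 8 matching atoms.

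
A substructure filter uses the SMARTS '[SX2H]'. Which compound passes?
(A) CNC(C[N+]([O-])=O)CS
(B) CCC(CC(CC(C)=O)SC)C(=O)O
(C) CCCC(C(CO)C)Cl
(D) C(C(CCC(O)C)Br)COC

[SX2H] describes an aliphatic sulfur with two connections, one being H (a thiol).
(A) contains a thiol (-SH), which satisfies every atom and bond constraint.
(B) has a methylthio ether (-SCH3) but the sulfur has H0 (bonded to two carbons), not H1.
(C) has a hydroxyl group (-OH) but it is an -OH, not an -SH.
(D) has a hydroxyl group (-OH) but it is an -OH, not an -SH.
So the answer is (A).

A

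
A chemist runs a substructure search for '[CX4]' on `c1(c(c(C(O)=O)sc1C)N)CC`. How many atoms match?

The query [CX4] means: C with X4: aliphatic carbon with exactly 4 total connections (bonds + H).
Check the 12 heavy atoms by environment: 1× s (aromatic, X2) → no; 4× c (aromatic, X3) → no; 1× N (X3) → no; 1× C (X3) → no; 1× O (X1) → no; 1× O (X2) → no; 3× C (X4) → match.
That gives 3 matching atoms.

3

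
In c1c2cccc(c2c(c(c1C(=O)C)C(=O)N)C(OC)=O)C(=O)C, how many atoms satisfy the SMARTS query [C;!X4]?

The query [C;!X4] means: aliphatic carbon that does not have four total connections.
Check the 23 heavy atoms by environment: 10× c (aromatic, X3) → no; 4× C (X3) → match; 4× O (X1) → no; 1× N (X3) → no; 3× C (X4) → no; 1× O (X2) → no.
That gives 4 matching atoms.

4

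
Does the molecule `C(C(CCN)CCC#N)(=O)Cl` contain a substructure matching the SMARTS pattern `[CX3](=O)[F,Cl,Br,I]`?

Yes

The pattern [CX3](=O)[F,Cl,Br,I] describes a carbonyl carbon bonded to a halogen — an acyl halide.
The molecule carries an acyl chloride (-C(=O)Cl), whose atoms satisfy every constraint of the query, so the pattern matches.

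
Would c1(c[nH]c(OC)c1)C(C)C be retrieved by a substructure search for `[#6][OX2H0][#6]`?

The pattern [#6][OX2H0][#6] describes an aliphatic oxygen bridging two carbons with no H on the oxygen — an ether.
The molecule carries a methoxy ether (-OCH3), whose atoms satisfy every constraint of the query, so the pattern matches.

Yes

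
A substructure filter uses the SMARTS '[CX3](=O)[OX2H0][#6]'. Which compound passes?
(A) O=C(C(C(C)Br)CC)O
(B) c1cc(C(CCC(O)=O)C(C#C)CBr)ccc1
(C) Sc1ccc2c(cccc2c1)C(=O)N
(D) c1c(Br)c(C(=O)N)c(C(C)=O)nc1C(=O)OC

[CX3](=O)[OX2H0][#6] describes a carbonyl carbon bonded to an oxygen that is itself bonded to carbon (no H on that O) (an ester).
(A) has a carboxylic acid group (-C(=O)OH) but the singly-bonded O carries H (OX2H1, not H0).
(B) has a carboxylic acid group (-C(=O)OH) but the singly-bonded O carries H (OX2H1, not H0).
(C) has a primary amide (-C(=O)NH2) but the carbonyl is bonded to N, not to an O-C linkage.
(D) contains a methyl-ester group (-C(=O)OCH3), which satisfies every atom and bond constraint.
So the answer is (D).

D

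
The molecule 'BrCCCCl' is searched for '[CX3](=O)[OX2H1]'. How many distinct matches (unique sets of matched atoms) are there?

0

[CX3](=O)[OX2H1] is the SMARTS for a carboxylic acid: an sp2 carbon double-bonded to O and single-bonded to an -OH oxygen.
No fragment in the molecule satisfies every constraint, giving 0 matches.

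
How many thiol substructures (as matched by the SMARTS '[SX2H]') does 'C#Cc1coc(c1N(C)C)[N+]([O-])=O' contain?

0

[SX2H] is the SMARTS for a thiol: an aliphatic sulfur with two connections, one being H.
No fragment in the molecule satisfies every constraint, giving 0 matches.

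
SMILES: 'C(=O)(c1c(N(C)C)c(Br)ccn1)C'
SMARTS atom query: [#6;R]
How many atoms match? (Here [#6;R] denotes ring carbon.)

The query [#6;R] means: carbon that is part of a ring.
Check the 13 heavy atoms by environment: 1× n (aromatic, in 6-ring) → no; 5× c (aromatic, in 6-ring) → match; 1× Br (acyclic) → no; 4× C (acyclic) → no; 1× O (acyclic) → no; 1× N (acyclic) → no.
That gives 5 matching atoms.

5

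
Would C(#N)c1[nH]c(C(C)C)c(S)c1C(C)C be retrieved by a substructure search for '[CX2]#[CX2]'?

The pattern [CX2]#[CX2] describes a carbon-carbon triple bond — an alkyne.
The closest candidate here is a nitrile (-C#N), but the triple bond is C#N, not C#C. No other fragment satisfies the full query, so there is no match.

No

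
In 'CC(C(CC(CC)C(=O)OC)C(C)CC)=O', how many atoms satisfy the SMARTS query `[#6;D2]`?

Check the 16 heavy atoms by environment: 5× C (D1) → no; 5× C (D3) → no; 3× C (D2) → match; 2× O (D1) → no; 1× O (D2) → no.
That gives 3 matching atoms.

3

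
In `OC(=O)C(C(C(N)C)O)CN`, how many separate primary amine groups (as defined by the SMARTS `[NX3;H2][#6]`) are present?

2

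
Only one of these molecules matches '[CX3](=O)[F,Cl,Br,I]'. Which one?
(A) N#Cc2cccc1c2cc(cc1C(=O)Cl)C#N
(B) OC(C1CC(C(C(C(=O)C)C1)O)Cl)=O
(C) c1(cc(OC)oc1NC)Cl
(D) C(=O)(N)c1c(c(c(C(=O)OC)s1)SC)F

[CX3](=O)[F,Cl,Br,I] describes a carbonyl carbon bonded to a halogen (an acyl halide).
(A) contains an acyl chloride (-C(=O)Cl), which satisfies every atom and bond constraint.
(B) has a carboxylic acid group (-C(=O)OH) but the carbonyl is bonded to -OH, not to a halogen.
(C) has a chloro substituent but the Cl is not on a carbonyl carbon.
(D) has a methyl-ester group (-C(=O)OCH3) but the carbonyl is bonded to -O-C, not to a halogen.
So the answer is (A).

A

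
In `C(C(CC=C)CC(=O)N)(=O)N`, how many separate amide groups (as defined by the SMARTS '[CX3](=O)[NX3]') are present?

[CX3](=O)[NX3] is the SMARTS for an amide: a carbonyl carbon bonded to a trivalent nitrogen.
The molecule carries 2 separate instances of a primary amide (-C(=O)NH2) meeting every constraint; each maps to a distinct set of atoms, giving 2 matches.

2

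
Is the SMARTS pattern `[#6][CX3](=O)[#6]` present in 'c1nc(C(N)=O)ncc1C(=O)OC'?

The pattern [#6][CX3](=O)[#6] describes a carbonyl carbon (no H) flanked by two carbons — a ketone.
The closest candidate here is a methyl-ester group (-C(=O)OCH3), but one neighbour of the carbonyl carbon is O, not C. No other fragment satisfies the full query, so there is no match.

No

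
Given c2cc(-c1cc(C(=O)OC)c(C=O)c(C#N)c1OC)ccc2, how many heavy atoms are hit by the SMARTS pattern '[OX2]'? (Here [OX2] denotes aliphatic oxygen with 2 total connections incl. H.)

The query [OX2] means: aliphatic oxygen with two total connections — ether, hydroxyl, or ester single-bond O.
Check the 22 heavy atoms by environment: 12× c (aromatic, X3) → no; 2× O (X2) → match; 2× C (X4) → no; 1× C (X2) → no; 1× N (X1) → no; 2× C (X3) → no; 2× O (X1) → no.
That gives 2 matching atoms.

2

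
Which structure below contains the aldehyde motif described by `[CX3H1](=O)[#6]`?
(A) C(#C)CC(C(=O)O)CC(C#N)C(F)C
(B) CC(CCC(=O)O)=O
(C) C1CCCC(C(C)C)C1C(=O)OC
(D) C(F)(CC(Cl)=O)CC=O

D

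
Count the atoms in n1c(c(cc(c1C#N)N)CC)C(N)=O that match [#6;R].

The query [#6;R] means: carbon that is part of a ring.
Check the 14 heavy atoms by environment: 1× n (aromatic, in 6-ring) → no; 5× c (aromatic, in 6-ring) → match; 4× C (acyclic) → no; 1× O (acyclic) → no; 3× N (acyclic) → no.
That gives 5 matching atoms.

5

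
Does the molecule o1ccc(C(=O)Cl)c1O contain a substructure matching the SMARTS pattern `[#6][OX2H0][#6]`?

The pattern [#6][OX2H0][#6] describes an aliphatic oxygen bridging two carbons with no H on the oxygen — an ether.
The closest candidate here is a hydroxyl group (-OH), but the oxygen has H1, not H0 bridging two carbons. No other fragment satisfies the full query, so there is no match.

No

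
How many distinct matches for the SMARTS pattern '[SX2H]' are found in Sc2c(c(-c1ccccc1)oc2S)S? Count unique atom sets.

[SX2H] is the SMARTS for a thiol: an aliphatic sulfur with two connections, one being H.
The molecule carries 3 separate instances of a thiol (-SH) meeting every constraint; each maps to a distinct set of atoms, giving 3 matches.

3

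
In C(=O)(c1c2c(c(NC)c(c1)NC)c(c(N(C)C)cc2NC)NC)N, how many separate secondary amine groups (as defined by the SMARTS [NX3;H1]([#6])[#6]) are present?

4

[NX3;H1]([#6])[#6] is the SMARTS for a secondary amine: a trivalent nitrogen with one H, bonded to two carbons.
The molecule carries 4 separate instances of an N-methylamino group (-NHCH3) meeting every constraint; each maps to a distinct set of atoms, giving 4 matches.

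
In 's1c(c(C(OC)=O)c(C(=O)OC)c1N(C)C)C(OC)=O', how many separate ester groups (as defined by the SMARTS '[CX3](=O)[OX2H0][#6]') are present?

3

[CX3](=O)[OX2H0][#6] is the SMARTS for an ester: a carbonyl carbon bonded to an oxygen that is itself bonded to carbon (no H on that O).
The molecule carries 3 separate instances of a methyl-ester group (-C(=O)OCH3) meeting every constraint; each maps to a distinct set of atoms, giving 3 matches.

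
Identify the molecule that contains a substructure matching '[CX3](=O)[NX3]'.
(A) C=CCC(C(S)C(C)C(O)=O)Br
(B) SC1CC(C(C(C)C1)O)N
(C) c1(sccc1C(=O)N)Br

C

[CX3](=O)[NX3] describes a carbonyl carbon bonded to a trivalent nitrogen (an amide).
(A) has a carboxylic acid group (-C(=O)OH) but the carbonyl is bonded to O, not to an NX3 nitrogen.
(B) has a primary amino group (-NH2) but the -NH2 is not attached to a carbonyl carbon.
(C) contains a primary amide (-C(=O)NH2), which satisfies every atom and bond constraint.
So the answer is (C).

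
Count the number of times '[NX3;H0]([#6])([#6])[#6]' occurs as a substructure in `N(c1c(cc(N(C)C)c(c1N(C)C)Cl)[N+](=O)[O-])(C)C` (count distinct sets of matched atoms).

3

[NX3;H0]([#6])([#6])[#6] is the SMARTS for a tertiary amine: a trivalent nitrogen with no H, bonded to three carbons.
The molecule carries 3 separate instances of a dimethylamino group (-N(CH3)2) meeting every constraint; each maps to a distinct set of atoms, giving 3 matches.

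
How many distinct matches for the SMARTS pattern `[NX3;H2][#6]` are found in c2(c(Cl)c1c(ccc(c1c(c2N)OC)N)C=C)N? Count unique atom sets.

[NX3;H2][#6] is the SMARTS for a primary amine: a trivalent nitrogen with two H attached to carbon.
The molecule carries 3 separate instances of a primary amino group (-NH2) meeting every constraint; each maps to a distinct set of atoms, giving 3 matches.

3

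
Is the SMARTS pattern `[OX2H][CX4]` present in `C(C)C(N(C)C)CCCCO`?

Yes

The pattern [OX2H][CX4] describes a hydroxyl oxygen bound to an sp3 (X4) carbon — an aliphatic alcohol.
The molecule carries a hydroxyl group (-OH), whose atoms satisfy every constraint of the query, so the pattern matches.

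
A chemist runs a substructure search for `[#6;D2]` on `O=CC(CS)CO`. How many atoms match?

3

The query [#6;D2] means: any carbon bonded to exactly two heavy atoms.
Check the 7 heavy atoms by environment: 3× C (D2) → match; 1× C (D3) → no; 2× O (D1) → no; 1× S (D1) → no.
That gives 3 matching atoms.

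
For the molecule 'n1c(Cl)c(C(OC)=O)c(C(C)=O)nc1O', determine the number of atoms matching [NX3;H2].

Check the 15 heavy atoms by environment: 2× n (aromatic, H0, X2) → no; 4× c (aromatic, H0, X3) → no; 2× C (H0, X3) → no; 2× O (H0, X1) → no; 2× C (H3, X4) → no; 1× O (H1, X2) → no; 1× Cl (H0, X1) → no; 1× O (H0, X2) → no.
No environment satisfies the query, so 0 matching atoms.

0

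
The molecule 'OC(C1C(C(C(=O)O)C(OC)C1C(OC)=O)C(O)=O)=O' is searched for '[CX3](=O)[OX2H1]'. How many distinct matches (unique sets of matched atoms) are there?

3

[CX3](=O)[OX2H1] is the SMARTS for a carboxylic acid: an sp2 carbon double-bonded to O and single-bonded to an -OH oxygen.
The molecule carries 3 separate instances of a carboxylic acid group (-C(=O)OH) meeting every constraint; each maps to a distinct set of atoms, giving 3 matches.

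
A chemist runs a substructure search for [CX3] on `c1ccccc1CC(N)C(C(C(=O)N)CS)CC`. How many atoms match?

Check the 18 heavy atoms by environment: 7× C (X4) → no; 1× C (X3) → match; 1× O (X1) → no; 2× N (X3) → no; 1× S (X2) → no; 6× c (aromatic, X3) → no.
That gives 1 matching atom.

1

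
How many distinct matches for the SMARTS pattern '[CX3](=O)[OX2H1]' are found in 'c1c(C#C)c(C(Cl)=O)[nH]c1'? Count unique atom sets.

0

[CX3](=O)[OX2H1] is the SMARTS for a carboxylic acid: an sp2 carbon double-bonded to O and single-bonded to an -OH oxygen.
The molecule has an acyl chloride (-C(=O)Cl), but the carbonyl is bonded to Cl, not to an -OH oxygen; nothing else fits, so there are 0 matches.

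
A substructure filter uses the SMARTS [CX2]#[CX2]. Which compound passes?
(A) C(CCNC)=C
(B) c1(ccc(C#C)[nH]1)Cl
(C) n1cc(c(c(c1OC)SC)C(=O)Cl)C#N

B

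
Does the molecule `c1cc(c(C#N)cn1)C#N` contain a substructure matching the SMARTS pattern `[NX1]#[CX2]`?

Yes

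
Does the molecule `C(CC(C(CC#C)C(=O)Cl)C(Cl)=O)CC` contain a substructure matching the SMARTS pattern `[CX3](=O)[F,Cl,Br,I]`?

Yes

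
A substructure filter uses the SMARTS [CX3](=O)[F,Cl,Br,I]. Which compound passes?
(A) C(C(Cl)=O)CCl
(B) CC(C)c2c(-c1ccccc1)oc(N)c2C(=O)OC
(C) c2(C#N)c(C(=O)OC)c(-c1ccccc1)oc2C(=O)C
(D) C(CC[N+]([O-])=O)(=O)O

A

[CX3](=O)[F,Cl,Br,I] describes a carbonyl carbon bonded to a halogen (an acyl halide).
(A) contains an acyl chloride (-C(=O)Cl), which satisfies every atom and bond constraint.
(B) has a methyl-ester group (-C(=O)OCH3) but the carbonyl is bonded to -O-C, not to a halogen.
(C) has a methyl-ester group (-C(=O)OCH3) but the carbonyl is bonded to -O-C, not to a halogen.
(D) has a carboxylic acid group (-C(=O)OH) but the carbonyl is bonded to -OH, not to a halogen.
So the answer is (A).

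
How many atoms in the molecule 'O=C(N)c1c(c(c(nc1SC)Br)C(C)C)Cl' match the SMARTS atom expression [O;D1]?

1

The query [O;D1] means: aliphatic oxygen bonded to exactly one heavy atom.
Check the 16 heavy atoms by environment: 1× n (aromatic, D2) → no; 5× c (aromatic, D3) → no; 1× Br (D1) → no; 1× Cl (D1) → no; 1× S (D2) → no; 3× C (D1) → no; 2× C (D3) → no; 1× O (D1) → match; 1× N (D1) → no.
That gives 1 matching atom.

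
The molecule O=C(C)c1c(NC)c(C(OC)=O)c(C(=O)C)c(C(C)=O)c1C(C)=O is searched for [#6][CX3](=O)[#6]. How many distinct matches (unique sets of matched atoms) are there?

[#6][CX3](=O)[#6] is the SMARTS for a ketone: a carbonyl carbon (no H) flanked by two carbons.
The molecule carries 4 separate instances of an acetyl/ketone group (-C(=O)CH3) meeting every constraint; each maps to a distinct set of atoms, giving 4 matches.

4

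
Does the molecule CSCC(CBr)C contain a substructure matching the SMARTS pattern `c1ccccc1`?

No

The pattern c1ccccc1 describes six aromatic carbons in a ring — a benzene ring.
The closest candidate here is a methyl group (-CH3), but no six-membered all-carbon aromatic ring is present. No other fragment satisfies the full query, so there is no match.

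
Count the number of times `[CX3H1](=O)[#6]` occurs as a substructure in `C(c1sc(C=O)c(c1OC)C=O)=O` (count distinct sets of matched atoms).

3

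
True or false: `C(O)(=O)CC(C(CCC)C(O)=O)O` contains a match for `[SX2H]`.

The pattern [SX2H] describes an aliphatic sulfur with two connections, one being H — a thiol.
The closest candidate here is a hydroxyl group (-OH), but it is an -OH, not an -SH. No other fragment satisfies the full query, so there is no match.

False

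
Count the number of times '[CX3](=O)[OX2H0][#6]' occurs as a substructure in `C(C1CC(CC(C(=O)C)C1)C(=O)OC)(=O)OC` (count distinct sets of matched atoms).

2

[CX3](=O)[OX2H0][#6] is the SMARTS for an ester: a carbonyl carbon bonded to an oxygen that is itself bonded to carbon (no H on that O).
The molecule carries 2 separate instances of a methyl-ester group (-C(=O)OCH3) meeting every constraint; each maps to a distinct set of atoms, giving 2 matches.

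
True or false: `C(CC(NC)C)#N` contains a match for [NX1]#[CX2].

The pattern [NX1]#[CX2] describes a nitrogen triple-bonded to a two-connected carbon — a nitrile.
The molecule carries a nitrile (-C#N), whose atoms satisfy every constraint of the query, so the pattern matches.

True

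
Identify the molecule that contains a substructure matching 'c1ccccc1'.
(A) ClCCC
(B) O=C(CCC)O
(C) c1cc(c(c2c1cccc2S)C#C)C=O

C

c1ccccc1 describes six aromatic carbons in a ring (a benzene ring).
(A) has a methyl group (-CH3) but no six-membered all-carbon aromatic ring is present.
(B) has a methyl group (-CH3) but no six-membered all-carbon aromatic ring is present.
(C) contains the required atom environment, so the pattern matches.
So the answer is (C).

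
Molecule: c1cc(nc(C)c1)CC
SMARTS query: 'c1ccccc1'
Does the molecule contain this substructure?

No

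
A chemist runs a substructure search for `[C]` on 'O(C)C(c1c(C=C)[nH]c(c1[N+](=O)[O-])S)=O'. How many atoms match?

The query [C] means: uppercase C matches aliphatic (non-aromatic) carbon only.
Check the 15 heavy atoms by environment: 1× n (aromatic) → no; 4× c (aromatic) → no; 1× N (charge +1) → no; 1× O (charge -1) → no; 3× O → no; 4× C → match; 1× S → no.
That gives 4 matching atoms.

4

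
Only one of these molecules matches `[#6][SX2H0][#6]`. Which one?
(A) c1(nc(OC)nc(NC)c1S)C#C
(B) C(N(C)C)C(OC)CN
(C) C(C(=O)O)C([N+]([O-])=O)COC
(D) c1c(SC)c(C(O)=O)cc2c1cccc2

[#6][SX2H0][#6] describes an aliphatic sulfur bridging two carbons with no H on the sulfur (a thioether).
(A) has a methoxy ether (-OCH3) but the bridging atom is O, not S.
(B) has a methoxy ether (-OCH3) but the bridging atom is O, not S.
(C) has a methoxy ether (-OCH3) but the bridging atom is O, not S.
(D) contains a methylthio ether (-SCH3), which satisfies every atom and bond constraint.
So the answer is (D).

D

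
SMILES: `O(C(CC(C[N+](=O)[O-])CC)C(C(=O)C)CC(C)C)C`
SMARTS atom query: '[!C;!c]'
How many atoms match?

The query [!C;!c] means: neither aliphatic nor aromatic carbon — same as [!#6].
Check the 19 heavy atoms by environment: 14× C → no; 1× N (charge +1) → match; 1× O (charge -1) → match; 3× O → match.
Summing the matching environments: 1 + 1 + 3 = 5 matching atoms.

5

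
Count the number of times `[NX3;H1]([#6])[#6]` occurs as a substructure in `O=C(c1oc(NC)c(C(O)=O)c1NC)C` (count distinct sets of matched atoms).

[NX3;H1]([#6])[#6] is the SMARTS for a secondary amine: a trivalent nitrogen with one H, bonded to two carbons.
The molecule carries 2 separate instances of an N-methylamino group (-NHCH3) meeting every constraint; each maps to a distinct set of atoms, giving 2 matches.

2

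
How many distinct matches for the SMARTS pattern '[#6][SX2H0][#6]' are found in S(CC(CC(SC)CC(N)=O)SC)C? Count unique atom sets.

3

[#6][SX2H0][#6] is the SMARTS for a thioether: an aliphatic sulfur bridging two carbons with no H on the sulfur.
The molecule carries 3 separate instances of a methylthio ether (-SCH3) meeting every constraint; each maps to a distinct set of atoms, giving 3 matches.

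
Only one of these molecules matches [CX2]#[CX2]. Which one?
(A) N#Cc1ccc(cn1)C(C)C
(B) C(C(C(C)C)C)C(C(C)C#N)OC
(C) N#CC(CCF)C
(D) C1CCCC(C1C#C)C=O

D

[CX2]#[CX2] describes a carbon-carbon triple bond (an alkyne).
(A) has a nitrile (-C#N) but the triple bond is C#N, not C#C.
(B) has a nitrile (-C#N) but the triple bond is C#N, not C#C.
(C) has a nitrile (-C#N) but the triple bond is C#N, not C#C.
(D) contains an ethynyl group (-C#CH), which satisfies every atom and bond constraint.
So the answer is (D).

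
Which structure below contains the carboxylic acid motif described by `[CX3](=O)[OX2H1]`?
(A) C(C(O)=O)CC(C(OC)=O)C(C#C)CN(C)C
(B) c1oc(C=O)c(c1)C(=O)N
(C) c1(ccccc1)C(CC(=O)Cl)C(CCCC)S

[CX3](=O)[OX2H1] describes an sp2 carbon double-bonded to O and single-bonded to an -OH oxygen (a carboxylic acid).
(A) contains a carboxylic acid group (-C(=O)OH), which satisfies every atom and bond constraint.
(B) has an aldehyde (-CHO) but there is no singly-bonded oxygen on the carbonyl carbon.
(C) has an acyl chloride (-C(=O)Cl) but the carbonyl is bonded to Cl, not to an -OH oxygen.
So the answer is (A).

A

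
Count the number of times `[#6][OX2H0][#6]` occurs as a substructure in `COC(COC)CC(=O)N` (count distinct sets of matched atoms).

[#6][OX2H0][#6] is the SMARTS for an ether: an aliphatic oxygen bridging two carbons with no H on the oxygen.
The molecule carries 2 separate instances of a methoxy ether (-OCH3) meeting every constraint; each maps to a distinct set of atoms, giving 2 matches.

2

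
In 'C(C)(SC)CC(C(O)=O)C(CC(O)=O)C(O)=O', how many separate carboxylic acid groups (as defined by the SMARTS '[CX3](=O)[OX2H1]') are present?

[CX3](=O)[OX2H1] is the SMARTS for a carboxylic acid: an sp2 carbon double-bonded to O and single-bonded to an -OH oxygen.
The molecule carries 3 separate instances of a carboxylic acid group (-C(=O)OH) meeting every constraint; each maps to a distinct set of atoms, giving 3 matches.

3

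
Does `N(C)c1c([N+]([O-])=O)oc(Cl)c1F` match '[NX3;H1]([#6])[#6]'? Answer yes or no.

Yes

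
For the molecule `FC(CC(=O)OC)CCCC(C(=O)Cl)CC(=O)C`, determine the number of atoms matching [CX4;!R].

9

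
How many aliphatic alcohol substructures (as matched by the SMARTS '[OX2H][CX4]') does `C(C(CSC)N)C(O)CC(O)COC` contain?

2

[OX2H][CX4] is the SMARTS for an aliphatic alcohol: a hydroxyl oxygen bound to an sp3 (X4) carbon.
The molecule carries 2 separate instances of a hydroxyl group (-OH) meeting every constraint; each maps to a distinct set of atoms, giving 2 matches.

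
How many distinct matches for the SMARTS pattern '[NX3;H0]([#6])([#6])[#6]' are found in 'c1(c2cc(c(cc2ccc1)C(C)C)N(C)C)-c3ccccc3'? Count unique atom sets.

1

[NX3;H0]([#6])([#6])[#6] is the SMARTS for a tertiary amine: a trivalent nitrogen with no H, bonded to three carbons.
Exactly one fragment in the molecule meets all constraints, giving 1 match.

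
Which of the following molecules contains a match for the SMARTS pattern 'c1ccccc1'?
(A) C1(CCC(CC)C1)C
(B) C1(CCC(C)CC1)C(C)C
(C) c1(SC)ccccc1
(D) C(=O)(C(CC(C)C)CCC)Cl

c1ccccc1 describes six aromatic carbons in a ring (a benzene ring).
(A) has a methyl group (-CH3) but no six-membered all-carbon aromatic ring is present.
(B) has a methyl group (-CH3) but no six-membered all-carbon aromatic ring is present.
(C) contains the required atom environment, so the pattern matches.
(D) has a methyl group (-CH3) but no six-membered all-carbon aromatic ring is present.
So the answer is (C).

C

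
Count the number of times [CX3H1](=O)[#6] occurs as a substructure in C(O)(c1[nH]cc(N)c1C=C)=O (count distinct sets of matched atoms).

0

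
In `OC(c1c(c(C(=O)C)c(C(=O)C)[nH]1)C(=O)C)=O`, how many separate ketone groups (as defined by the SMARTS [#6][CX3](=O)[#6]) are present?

3

[#6][CX3](=O)[#6] is the SMARTS for a ketone: a carbonyl carbon (no H) flanked by two carbons.
The molecule carries 3 separate instances of an acetyl/ketone group (-C(=O)CH3) meeting every constraint; each maps to a distinct set of atoms, giving 3 matches.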